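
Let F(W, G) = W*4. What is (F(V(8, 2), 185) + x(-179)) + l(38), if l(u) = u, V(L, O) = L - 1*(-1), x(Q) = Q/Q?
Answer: 75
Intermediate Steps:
x(Q) = 1
V(L, O) = 1 + L (V(L, O) = L + 1 = 1 + L)
F(W, G) = 4*W
(F(V(8, 2), 185) + x(-179)) + l(38) = (4*(1 + 8) + 1) + 38 = (4*9 + 1) + 38 = (36 + 1) + 38 = 37 + 38 = 75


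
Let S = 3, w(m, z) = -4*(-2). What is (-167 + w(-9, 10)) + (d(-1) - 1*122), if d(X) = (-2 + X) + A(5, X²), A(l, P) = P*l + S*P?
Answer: -276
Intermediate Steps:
w(m, z) = 8
A(l, P) = 3*P + P*l (A(l, P) = P*l + 3*P = 3*P + P*l)
d(X) = -2 + X + 8*X² (d(X) = (-2 + X) + X²*(3 + 5) = (-2 + X) + X²*8 = (-2 + X) + 8*X² = -2 + X + 8*X²)
(-167 + w(-9, 10)) + (d(-1) - 1*122) = (-167 + 8) + ((-2 - 1 + 8*(-1)²) - 1*122) = -159 + ((-2 - 1 + 8*1) - 122) = -159 + ((-2 - 1 + 8) - 122) = -159 + (5 - 122) = -159 - 117 = -276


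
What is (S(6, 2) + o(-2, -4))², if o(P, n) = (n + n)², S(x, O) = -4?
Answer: 3600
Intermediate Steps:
o(P, n) = 4*n² (o(P, n) = (2*n)² = 4*n²)
(S(6, 2) + o(-2, -4))² = (-4 + 4*(-4)²)² = (-4 + 4*16)² = (-4 + 64)² = 60² = 3600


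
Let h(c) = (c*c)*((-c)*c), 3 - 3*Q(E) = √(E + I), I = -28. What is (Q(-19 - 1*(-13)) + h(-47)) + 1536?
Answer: -4878144 - I*√34/3 ≈ -4.8781e+6 - 1.9437*I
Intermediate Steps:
Q(E) = 1 - √(-28 + E)/3 (Q(E) = 1 - √(E - 28)/3 = 1 - √(-28 + E)/3)
h(c) = -c⁴ (h(c) = c²*(-c²) = -c⁴)
(Q(-19 - 1*(-13)) + h(-47)) + 1536 = ((1 - √(-28 + (-19 - 1*(-13)))/3) - 1*(-47)⁴) + 1536 = ((1 - √(-28 + (-19 + 13))/3) - 1*4879681) + 1536 = ((1 - √(-28 - 6)/3) - 4879681) + 1536 = ((1 - I*√34/3) - 4879681) + 1536 = (-4879680 - I*√34/3) + 1536 = -4878144 - I*√34/3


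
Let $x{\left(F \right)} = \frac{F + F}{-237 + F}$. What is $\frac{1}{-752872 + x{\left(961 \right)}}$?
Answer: $- \frac{362}{272538703} \approx -1.3283 \cdot 10^{-6}$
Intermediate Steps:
$x{\left(F \right)} = \frac{2 F}{-237 + F}$
$\frac{1}{-752872 + x{\left(961 \right)}} = \frac{1}{-752872 + 2 \cdot 961 \frac{1}{-237 + 961}} = \frac{1}{-752872 + 2 \cdot 961 \cdot \frac{1}{724}} = \frac{1}{-752872 + \frac{961}{362}} = \frac{1}{- \frac{272538703}{362}} = - \frac{362}{272538703}$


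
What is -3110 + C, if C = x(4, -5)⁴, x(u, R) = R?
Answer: -2485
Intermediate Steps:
C = 625 (C = (-5)⁴ = 625)
-3110 + C = -3110 + 625 = -2485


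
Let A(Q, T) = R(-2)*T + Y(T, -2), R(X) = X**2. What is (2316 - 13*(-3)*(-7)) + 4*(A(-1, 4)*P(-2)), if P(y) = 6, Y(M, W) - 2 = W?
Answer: 2427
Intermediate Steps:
Y(M, W) = 2 + W
A(Q, T) = 4*T (A(Q, T) = (-2)**2*T + (2 - 2) = 4*T + 0 = 4*T)
(2316 - 13*(-3)*(-7)) + 4*(A(-1, 4)*P(-2)) = (2316 - 13*(-3)*(-7)) + 4*((4*4)*6) = (2316 + 39*(-7)) + 4*(16*6) = (2316 - 273) + 4*96 = 2043 + 384 = 2427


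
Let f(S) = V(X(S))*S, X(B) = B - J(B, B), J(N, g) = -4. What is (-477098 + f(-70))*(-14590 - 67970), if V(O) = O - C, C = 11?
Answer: 38944212480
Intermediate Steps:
X(B) = 4 + B (X(B) = B - 1*(-4) = B + 4 = 4 + B)
V(O) = -11 + O (V(O) = O - 1*11 = O - 11 = -11 + O)
f(S) = S*(-7 + S) (f(S) = (-11 + (4 + S))*S = (-7 + S)*S = S*(-7 + S))
(-477098 + f(-70))*(-14590 - 67970) = (-477098 - 70*(-7 - 70))*(-14590 - 67970) = (-477098 - 70*(-77))*(-82560) = (-477098 + 5390)*(-82560) = -471708*(-82560) = 38944212480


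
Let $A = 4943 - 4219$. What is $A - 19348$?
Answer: $-18624$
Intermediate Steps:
$A = 724$
$A - 19348 = 724 - 19348 = -18624$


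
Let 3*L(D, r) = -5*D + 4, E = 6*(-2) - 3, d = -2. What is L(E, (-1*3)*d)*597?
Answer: 15721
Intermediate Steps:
E = -15 (E = -12 - 3 = -15)
L(D, r) = 4/3 - 5*D/3 (L(D, r) = (-5*D + 4)/3 = (4 - 5*D)/3 = 4/3 - 5*D/3)
L(E, (-1*3)*d)*597 = (4/3 - 5/3*(-15))*597 = (4/3 + 25)*597 = (79/3)*597 = 15721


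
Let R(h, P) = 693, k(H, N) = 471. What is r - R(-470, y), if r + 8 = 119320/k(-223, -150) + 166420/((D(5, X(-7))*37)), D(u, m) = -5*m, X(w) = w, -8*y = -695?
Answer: -247985/777 ≈ -319.16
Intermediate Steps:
y = 695/8 (y = -1/8*(-695) = 695/8 ≈ 86.875)
r = 290476/777 (r = -8 + (119320/471 + 166420/((-5*(-7)*37))) = -8 + (119320*(1/471) + 166420/((35*37))) = -8 + (760/3 + 166420/1295) = -8 + (760/3 + 166420*(1/1295)) = -8 + (760/3 + 33284/259) = -8 + 296692/777 = 290476/777 ≈ 373.84)
r - R(-470, y) = 290476/777 - 1*693 = 290476/777 - 693 = -247985/777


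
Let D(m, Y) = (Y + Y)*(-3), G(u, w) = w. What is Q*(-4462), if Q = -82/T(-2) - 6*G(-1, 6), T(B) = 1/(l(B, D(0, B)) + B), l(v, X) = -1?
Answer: -937020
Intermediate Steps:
D(m, Y) = -6*Y (D(m, Y) = (2*Y)*(-3) = -6*Y)
T(B) = 1/(-1 + B)
Q = 210 (Q = -82/(1/(-1 - 2)) - 6/(1/6) = -82/(1/(-3)) - 6/⅙ = -82/(-⅓) - 6*6 = -82*(-3) - 36 = 246 - 36 = 210)
Q*(-4462) = 210*(-4462) = -937020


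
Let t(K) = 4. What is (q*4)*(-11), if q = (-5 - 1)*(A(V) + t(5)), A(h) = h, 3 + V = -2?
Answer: -264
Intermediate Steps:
V = -5 (V = -3 - 2 = -5)
q = 6 (q = (-5 - 1)*(-5 + 4) = -6*(-1) = 6)
(q*4)*(-11) = (6*4)*(-11) = 24*(-11) = -264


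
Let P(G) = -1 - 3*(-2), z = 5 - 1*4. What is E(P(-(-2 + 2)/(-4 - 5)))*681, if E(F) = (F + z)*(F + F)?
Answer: 40860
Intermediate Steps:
z = 1 (z = 5 - 4 = 1)
P(G) = 5 (P(G) = -1 - 1*(-6) = -1 + 6 = 5)
E(F) = 2*F*(1 + F) (E(F) = (F + 1)*(F + F) = (1 + F)*(2*F) = 2*F*(1 + F))
E(P(-(-2 + 2)/(-4 - 5)))*681 = (2*5*(1 + 5))*681 = (2*5*6)*681 = 60*681 = 40860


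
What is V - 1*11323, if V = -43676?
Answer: -54999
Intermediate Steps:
V - 1*11323 = -43676 - 1*11323 = -43676 - 11323 = -54999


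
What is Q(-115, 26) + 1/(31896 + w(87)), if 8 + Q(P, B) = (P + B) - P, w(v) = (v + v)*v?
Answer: 846613/47034 ≈ 18.000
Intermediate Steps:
w(v) = 2*v**2 (w(v) = (2*v)*v = 2*v**2)
Q(P, B) = -8 + B (Q(P, B) = -8 + ((P + B) - P) = -8 + ((B + P) - P) = -8 + B)
Q(-115, 26) + 1/(31896 + w(87)) = (-8 + 26) + 1/(31896 + 2*87**2) = 18 + 1/(31896 + 2*7569) = 18 + 1/(31896 + 15138) = 18 + 1/47034 = 846613/47034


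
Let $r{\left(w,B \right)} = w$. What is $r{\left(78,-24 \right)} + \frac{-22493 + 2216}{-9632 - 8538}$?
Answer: $\frac{1437537}{18170} \approx 79.116$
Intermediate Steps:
$r{\left(78,-24 \right)} + \frac{-22493 + 2216}{-9632 - 8538} = 78 + \frac{-22493 + 2216}{-9632 - 8538} = 78 - \frac{20277}{-18170} = 78 - - \frac{20277}{18170} = 78 + \frac{20277}{18170} = \frac{1437537}{18170}$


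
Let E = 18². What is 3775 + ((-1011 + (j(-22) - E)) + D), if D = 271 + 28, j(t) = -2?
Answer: 2737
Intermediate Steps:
D = 299
E = 324
3775 + ((-1011 + (j(-22) - E)) + D) = 3775 + ((-1011 + (-2 - 1*324)) + 299) = 3775 + ((-1011 + (-2 - 324)) + 299) = 3775 + ((-1011 - 326) + 299) = 3775 + (-1337 + 299) = 3775 - 1038 = 2737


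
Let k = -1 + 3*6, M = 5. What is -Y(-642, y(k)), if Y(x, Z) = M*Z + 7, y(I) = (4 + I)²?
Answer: -2212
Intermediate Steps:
k = 17 (k = -1 + 18 = 17)
Y(x, Z) = 7 + 5*Z (Y(x, Z) = 5*Z + 7 = 7 + 5*Z)
-Y(-642, y(k)) = -(7 + 5*(4 + 17)²) = -(7 + 5*21²) = -(7 + 5*441) = -(7 + 2205) = -1*2212 = -2212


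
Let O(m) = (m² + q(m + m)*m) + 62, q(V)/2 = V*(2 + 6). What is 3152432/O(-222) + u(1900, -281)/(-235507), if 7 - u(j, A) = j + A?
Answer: 12016800236/6178009549 ≈ 1.9451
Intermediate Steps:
u(j, A) = 7 - A - j (u(j, A) = 7 - (j + A) = 7 - (A + j) = 7 + (-A - j) = 7 - A - j)
q(V) = 16*V (q(V) = 2*(V*(2 + 6)) = 2*(V*8) = 2*(8*V) = 16*V)
O(m) = 62 + 33*m² (O(m) = (m² + (16*(m + m))*m) + 62 = (m² + (16*(2*m))*m) + 62 = (m² + (32*m)*m) + 62 = (m² + 32*m²) + 62 = 33*m² + 62 = 62 + 33*m²)
3152432/O(-222) + u(1900, -281)/(-235507) = 3152432/(62 + 33*(-222)²) + (7 - 1*(-281) - 1*1900)/(-235507) = 3152432/(62 + 33*49284) + (7 + 281 - 1900)*(-1/235507) = 3152432/(62 + 1626372) - 1612*(-1/235507) = 3152432/1626434 + 52/7597 = 3152432*(1/1626434) + 52/7597 = 1576216/813217 + 52/7597 = 12016800236/6178009549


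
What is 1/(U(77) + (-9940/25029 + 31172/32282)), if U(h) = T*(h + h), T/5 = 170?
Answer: 403993089/52882925010554 ≈ 7.6394e-6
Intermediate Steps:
T = 850 (T = 5*170 = 850)
U(h) = 1700*h (U(h) = 850*(h + h) = 850*(2*h) = 1700*h)
1/(U(77) + (-9940/25029 + 31172/32282)) = 1/(1700*77 + (-9940/25029 + 31172/32282)) = 1/(130900 + (-9940*1/25029 + 31172*(1/32282))) = 1/(130900 + (-9940/25029 + 15586/16141)) = 1/(130900 + 229660454/403993089) = 1/(52882925010554/403993089) = 403993089/52882925010554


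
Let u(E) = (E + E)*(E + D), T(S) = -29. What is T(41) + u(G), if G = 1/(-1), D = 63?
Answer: -153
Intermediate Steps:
G = -1
u(E) = 2*E*(63 + E) (u(E) = (E + E)*(E + 63) = (2*E)*(63 + E) = 2*E*(63 + E))
T(41) + u(G) = -29 + 2*(-1)*(63 - 1) = -29 + 2*(-1)*62 = -29 - 124 = -153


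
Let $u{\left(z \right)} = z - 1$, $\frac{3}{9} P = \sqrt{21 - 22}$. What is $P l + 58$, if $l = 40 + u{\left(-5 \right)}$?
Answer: $58 + 102 i \approx 58.0 + 102.0 i$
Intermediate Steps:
$P = 3 i$ ($P = 3 \sqrt{21 - 22} = 3 \sqrt{-1} = 3 i \approx 3.0 i$)
$u{\left(z \right)} = -1 + z$ ($u{\left(z \right)} = z - 1 = -1 + z$)
$l = 34$ ($l = 40 - 6 = 34$)
$P l + 58 = 3 i 34 + 58 = 102 i + 58 = 58 + 102 i$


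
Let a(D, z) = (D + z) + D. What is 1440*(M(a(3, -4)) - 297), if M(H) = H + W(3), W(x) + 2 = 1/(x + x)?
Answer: -427440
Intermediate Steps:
a(D, z) = z + 2*D
W(x) = -2 + 1/(2*x) (W(x) = -2 + 1/(x + x) = -2 + 1/(2*x))
M(H) = -11/6 + H (M(H) = H + (-2 + (½)/3) = H + (-2 + (½)*(⅓)) = H + (-2 + ⅙) = H - 11/6 = -11/6 + H)
1440*(M(a(3, -4)) - 297) = 1440*((-11/6 + (-4 + 2*3)) - 297) = 1440*((-11/6 + (-4 + 6)) - 297) = 1440*((-11/6 + 2) - 297) = 1440*(⅙ - 297) = 1440*(-1781/6) = -427440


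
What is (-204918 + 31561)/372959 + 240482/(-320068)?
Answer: -72587977257/59686120606 ≈ -1.2162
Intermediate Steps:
(-204918 + 31561)/372959 + 240482/(-320068) = -173357*1/372959 + 240482*(-1/320068) = -173357/372959 - 120241/160034 = -72587977257/59686120606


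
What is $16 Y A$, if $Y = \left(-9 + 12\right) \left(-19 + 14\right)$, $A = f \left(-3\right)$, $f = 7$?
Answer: $5040$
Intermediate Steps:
$A = -21$ ($A = 7 \left(-3\right) = -21$)
$Y = -15$ ($Y = 3 \left(-5\right) = -15$)
$16 Y A = 16 \left(-15\right) \left(-21\right) = \left(-240\right) \left(-21\right) = 5040$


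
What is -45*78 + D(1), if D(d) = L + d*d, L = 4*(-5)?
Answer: -3529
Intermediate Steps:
L = -20
D(d) = -20 + d**2 (D(d) = -20 + d*d = -20 + d**2)
-45*78 + D(1) = -45*78 + (-20 + 1**2) = -3510 + (-20 + 1) = -3510 - 19 = -3529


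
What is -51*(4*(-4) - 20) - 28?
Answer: 1808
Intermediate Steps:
-51*(4*(-4) - 20) - 28 = -51*(-16 - 20) - 28 = -51*(-36) - 28 = 1836 - 28 = 1808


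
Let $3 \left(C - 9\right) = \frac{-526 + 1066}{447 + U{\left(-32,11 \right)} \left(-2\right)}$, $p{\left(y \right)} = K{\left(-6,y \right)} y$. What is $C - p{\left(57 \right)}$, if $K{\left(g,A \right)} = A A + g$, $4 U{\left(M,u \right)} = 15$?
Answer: $- \frac{54158586}{293} \approx -1.8484 \cdot 10^{5}$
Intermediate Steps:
$U{\left(M,u \right)} = \frac{15}{4}$ ($U{\left(M,u \right)} = \frac{1}{4} \cdot 15 = \frac{15}{4}$)
$K{\left(g,A \right)} = g + A^{2}$ ($K{\left(g,A \right)} = A^{2} + g = g + A^{2}$)
$p{\left(y \right)} = y \left(-6 + y^{2}\right)$ ($p{\left(y \right)} = \left(-6 + y^{2}\right) y = y \left(-6 + y^{2}\right)$)
$C = \frac{2757}{293}$ ($C = 9 + \frac{\left(-526 + 1066\right) \frac{1}{447 + \frac{15}{4} \left(-2\right)}}{3} = 9 + \frac{540 \frac{1}{447 - \frac{15}{2}}}{3} = 9 + \frac{540 \frac{1}{\frac{879}{2}}}{3} = 9 + \frac{540 \cdot \frac{2}{879}}{3} = 9 + \frac{1}{3} \cdot \frac{360}{293} = 9 + \frac{120}{293} = \frac{2757}{293} \approx 9.4096$)
$C - p{\left(57 \right)} = \frac{2757}{293} - 57 \left(-6 + 57^{2}\right) = \frac{2757}{293} - 57 \left(-6 + 3249\right) = \frac{2757}{293} - 57 \cdot 3243 = \frac{2757}{293} - 184851 = - \frac{54158586}{293}$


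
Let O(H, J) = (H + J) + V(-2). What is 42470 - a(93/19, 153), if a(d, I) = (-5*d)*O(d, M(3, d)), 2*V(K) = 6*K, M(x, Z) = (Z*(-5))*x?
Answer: 14673230/361 ≈ 40646.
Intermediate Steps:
M(x, Z) = -5*Z*x (M(x, Z) = (-5*Z)*x = -5*Z*x)
V(K) = 3*K (V(K) = (6*K)/2 = 3*K)
O(H, J) = -6 + H + J (O(H, J) = (H + J) + 3*(-2) = (H + J) - 6 = -6 + H + J)
a(d, I) = -5*d*(-6 - 14*d) (a(d, I) = (-5*d)*(-6 + d - 5*d*3) = (-5*d)*(-6 + d - 15*d) = (-5*d)*(-6 - 14*d) = -5*d*(-6 - 14*d))
42470 - a(93/19, 153) = 42470 - 10*93/19*(3 + 7*(93/19)) = 42470 - 10*93*(1/19)*(3 + 7*(93*(1/19))) = 42470 - 10*93*(3 + 7*(93/19))/19 = 42470 - 10*93*(3 + 651/19)/19 = 42470 - 10*93*708/(19*19) = 42470 - 1*658440/361 = 42470 - 658440/361 = 14673230/361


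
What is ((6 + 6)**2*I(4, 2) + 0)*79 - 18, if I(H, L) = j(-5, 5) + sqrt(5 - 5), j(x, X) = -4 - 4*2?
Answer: -136530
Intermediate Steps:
j(x, X) = -12 (j(x, X) = -4 - 8 = -12)
I(H, L) = -12 (I(H, L) = -12 + sqrt(5 - 5) = -12 + sqrt(0) = -12 + 0 = -12)
((6 + 6)**2*I(4, 2) + 0)*79 - 18 = ((6 + 6)**2*(-12) + 0)*79 - 18 = (12**2*(-12) + 0)*79 - 18 = (144*(-12) + 0)*79 - 18 = (-1728 + 0)*79 - 18 = -1728*79 - 18 = -136512 - 18 = -136530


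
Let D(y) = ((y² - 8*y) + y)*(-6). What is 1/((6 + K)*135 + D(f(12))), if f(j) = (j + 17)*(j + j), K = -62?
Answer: -1/2884824 ≈ -3.4664e-7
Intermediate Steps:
f(j) = 2*j*(17 + j) (f(j) = (17 + j)*(2*j) = 2*j*(17 + j))
D(y) = -6*y² + 42*y (D(y) = (y² - 7*y)*(-6) = -6*y² + 42*y)
1/((6 + K)*135 + D(f(12))) = 1/((6 - 62)*135 + 6*(2*12*(17 + 12))*(7 - 2*12*(17 + 12))) = 1/(-56*135 + 6*(2*12*29)*(7 - 2*12*29)) = 1/(-7560 + 6*696*(7 - 1*696)) = 1/(-7560 + 6*696*(7 - 696)) = 1/(-7560 + 6*696*(-689)) = 1/(-7560 - 2877264) = 1/(-2884824) = -1/2884824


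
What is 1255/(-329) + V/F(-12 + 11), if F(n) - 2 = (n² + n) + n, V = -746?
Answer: -246689/329 ≈ -749.81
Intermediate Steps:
F(n) = 2 + n² + 2*n (F(n) = 2 + ((n² + n) + n) = 2 + ((n + n²) + n) = 2 + (n² + 2*n) = 2 + n² + 2*n)
1255/(-329) + V/F(-12 + 11) = 1255/(-329) - 746/(2 + (-12 + 11)² + 2*(-12 + 11)) = 1255*(-1/329) - 746/(2 + (-1)² + 2*(-1)) = -1255/329 - 746/(2 + 1 - 2) = -1255/329 - 746/1 = -1255/329 - 746*1 = -1255/329 - 746 = -246689/329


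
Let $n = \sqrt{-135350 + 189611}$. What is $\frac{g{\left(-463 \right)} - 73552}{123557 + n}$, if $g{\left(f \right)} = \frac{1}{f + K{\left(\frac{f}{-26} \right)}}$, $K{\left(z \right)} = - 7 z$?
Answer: $- \frac{69426742178969}{116626730689326} + \frac{561900517 \sqrt{6029}}{38875576896442} \approx -0.59417$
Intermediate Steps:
$n = 3 \sqrt{6029}$ ($n = \sqrt{54261} = 3 \sqrt{6029} \approx 232.94$)
$g{\left(f \right)} = \frac{26}{33 f}$ ($g{\left(f \right)} = \frac{1}{f - 7 \frac{f}{-26}} = \frac{1}{f - 7 f \left(- \frac{1}{26}\right)} = \frac{1}{f - 7 \left(- \frac{f}{26}\right)} = \frac{1}{f + \frac{7 f}{26}} = \frac{1}{\frac{33}{26} f} = \frac{26}{33 f}$)
$\frac{g{\left(-463 \right)} - 73552}{123557 + n} = \frac{\frac{26}{33 \left(-463\right)} - 73552}{123557 + 3 \sqrt{6029}} = \frac{\frac{26}{33} \left(- \frac{1}{463}\right) - 73552}{123557 + 3 \sqrt{6029}} = \frac{- \frac{26}{15279} - 73552}{123557 + 3 \sqrt{6029}} = - \frac{1123801034}{15279 \left(123557 + 3 \sqrt{6029}\right)}$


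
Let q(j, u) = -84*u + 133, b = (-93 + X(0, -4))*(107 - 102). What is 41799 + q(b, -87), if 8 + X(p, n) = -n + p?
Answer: 49240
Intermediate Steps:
X(p, n) = -8 + p - n (X(p, n) = -8 + (-n + p) = -8 + (p - n) = -8 + p - n)
b = -485 (b = (-93 + (-8 + 0 - 1*(-4)))*(107 - 102) = (-93 + (-8 + 0 + 4))*5 = (-93 - 4)*5 = -97*5 = -485)
q(j, u) = 133 - 84*u
41799 + q(b, -87) = 41799 + (133 - 84*(-87)) = 41799 + (133 + 7308) = 41799 + 7441 = 49240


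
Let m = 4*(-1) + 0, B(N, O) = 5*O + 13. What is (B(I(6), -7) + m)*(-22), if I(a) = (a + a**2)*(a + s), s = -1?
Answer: 572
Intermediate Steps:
I(a) = (-1 + a)*(a + a**2) (I(a) = (a + a**2)*(a - 1) = (a + a**2)*(-1 + a) = (-1 + a)*(a + a**2))
B(N, O) = 13 + 5*O
m = -4 (m = -4 + 0 = -4)
(B(I(6), -7) + m)*(-22) = ((13 + 5*(-7)) - 4)*(-22) = ((13 - 35) - 4)*(-22) = (-22 - 4)*(-22) = -26*(-22) = 572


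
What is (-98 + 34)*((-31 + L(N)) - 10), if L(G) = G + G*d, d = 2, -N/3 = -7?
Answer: -1408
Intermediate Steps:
N = 21 (N = -3*(-7) = 21)
L(G) = 3*G (L(G) = G + G*2 = G + 2*G = 3*G)
(-98 + 34)*((-31 + L(N)) - 10) = (-98 + 34)*((-31 + 3*21) - 10) = -64*((-31 + 63) - 10) = -64*(32 - 10) = -64*22 = -1408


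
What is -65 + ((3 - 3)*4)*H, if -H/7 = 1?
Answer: -65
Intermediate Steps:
H = -7 (H = -7*1 = -7)
-65 + ((3 - 3)*4)*H = -65 + ((3 - 3)*4)*(-7) = -65 + (0*4)*(-7) = -65 + 0*(-7) = -65 + 0 = -65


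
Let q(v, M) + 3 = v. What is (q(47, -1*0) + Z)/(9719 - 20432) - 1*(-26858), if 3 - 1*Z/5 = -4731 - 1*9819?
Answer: 287656945/10713 ≈ 26851.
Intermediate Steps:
Z = 72765 (Z = 15 - 5*(-4731 - 1*9819) = 15 - 5*(-4731 - 9819) = 15 - 5*(-14550) = 15 + 72750 = 72765)
q(v, M) = -3 + v
(q(47, -1*0) + Z)/(9719 - 20432) - 1*(-26858) = ((-3 + 47) + 72765)/(9719 - 20432) - 1*(-26858) = (44 + 72765)/(-10713) + 26858 = 72809*(-1/10713) + 26858 = -72809/10713 + 26858 = 287656945/10713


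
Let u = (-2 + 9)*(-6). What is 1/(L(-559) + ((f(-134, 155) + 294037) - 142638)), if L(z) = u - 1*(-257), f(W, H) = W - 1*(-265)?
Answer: 1/151745 ≈ 6.5900e-6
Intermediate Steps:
f(W, H) = 265 + W (f(W, H) = W + 265 = 265 + W)
u = -42 (u = 7*(-6) = -42)
L(z) = 215 (L(z) = -42 - 1*(-257) = -42 + 257 = 215)
1/(L(-559) + ((f(-134, 155) + 294037) - 142638)) = 1/(215 + (((265 - 134) + 294037) - 142638)) = 1/(215 + ((131 + 294037) - 142638)) = 1/(215 + (294168 - 142638)) = 1/(215 + 151530) = 1/151745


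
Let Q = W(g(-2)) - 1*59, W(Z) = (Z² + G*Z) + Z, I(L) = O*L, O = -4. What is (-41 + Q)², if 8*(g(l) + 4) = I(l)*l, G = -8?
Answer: 484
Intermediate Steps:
I(L) = -4*L
g(l) = -4 - l²/2 (g(l) = -4 + ((-4*l)*l)/8 = -4 + (-4*l²)/8 = -4 - l²/2)
W(Z) = Z² - 7*Z (W(Z) = (Z² - 8*Z) + Z = Z² - 7*Z)
Q = 19 (Q = (-4 - ½*(-2)²)*(-7 + (-4 - ½*(-2)²)) - 1*59 = (-4 - ½*4)*(-7 + (-4 - ½*4)) - 59 = (-4 - 2)*(-7 + (-4 - 2)) - 59 = -6*(-7 - 6) - 59 = -6*(-13) - 59 = 78 - 59 = 19)
(-41 + Q)² = (-41 + 19)² = (-22)² = 484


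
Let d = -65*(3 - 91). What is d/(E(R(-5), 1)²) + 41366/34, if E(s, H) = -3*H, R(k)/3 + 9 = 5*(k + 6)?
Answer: 283387/153 ≈ 1852.2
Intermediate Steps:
R(k) = 63 + 15*k (R(k) = -27 + 3*(5*(k + 6)) = -27 + 3*(5*(6 + k)) = -27 + 3*(30 + 5*k) = -27 + (90 + 15*k) = 63 + 15*k)
d = 5720 (d = -65*(-88) = 5720)
d/(E(R(-5), 1)²) + 41366/34 = 5720/((-3*1)²) + 41366/34 = 5720/((-3)²) + 41366*(1/34) = 5720/9 + 20683/17 = 283387/153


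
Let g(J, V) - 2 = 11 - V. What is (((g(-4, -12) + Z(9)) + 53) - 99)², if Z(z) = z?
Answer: 144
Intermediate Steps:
g(J, V) = 13 - V (g(J, V) = 2 + (11 - V) = 13 - V)
(((g(-4, -12) + Z(9)) + 53) - 99)² = ((((13 - 1*(-12)) + 9) + 53) - 99)² = ((((13 + 12) + 9) + 53) - 99)² = (((25 + 9) + 53) - 99)² = ((34 + 53) - 99)² = (87 - 99)² = (-12)² = 144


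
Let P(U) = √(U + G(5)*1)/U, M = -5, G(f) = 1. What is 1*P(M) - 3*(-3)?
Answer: 9 - 2*I/5 ≈ 9.0 - 0.4*I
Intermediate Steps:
P(U) = √(1 + U)/U (P(U) = √(U + 1*1)/U = √(U + 1)/U = √(1 + U)/U)
1*P(M) - 3*(-3) = 1*(√(1 - 5)/(-5)) - 3*(-3) = 1*(-2*I/5) + 9 = -2*I/5 + 9 = 9 - 2*I/5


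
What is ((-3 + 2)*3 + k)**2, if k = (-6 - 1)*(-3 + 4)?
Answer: 100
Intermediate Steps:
k = -7 (k = -7*1 = -7)
((-3 + 2)*3 + k)**2 = ((-3 + 2)*3 - 7)**2 = (-1*3 - 7)**2 = (-3 - 7)**2 = (-10)**2 = 100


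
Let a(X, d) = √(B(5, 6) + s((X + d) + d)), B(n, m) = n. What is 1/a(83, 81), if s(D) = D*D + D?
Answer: √2411/12055 ≈ 0.0040732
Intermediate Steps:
s(D) = D + D² (s(D) = D² + D = D + D²)
a(X, d) = √(5 + (X + 2*d)*(1 + X + 2*d)) (a(X, d) = √(5 + ((X + d) + d)*(1 + ((X + d) + d))) = √(5 + (X + 2*d)*(1 + (X + 2*d))) = √(5 + (X + 2*d)*(1 + X + 2*d)))
1/a(83, 81) = 1/(√(5 + (83 + 2*81)*(1 + 83 + 2*81))) = 1/(√(5 + (83 + 162)*(1 + 83 + 162))) = 1/(√(5 + 245*246)) = 1/(√(5 + 60270)) = 1/(√60275) = 1/(5*√2411) = √2411/12055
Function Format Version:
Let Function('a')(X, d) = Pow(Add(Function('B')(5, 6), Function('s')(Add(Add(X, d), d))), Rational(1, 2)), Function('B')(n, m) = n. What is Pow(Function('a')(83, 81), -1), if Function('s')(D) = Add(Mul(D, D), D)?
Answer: Mul(Rational(1, 12055), Pow(2411, Rational(1, 2))) ≈ 0.0040732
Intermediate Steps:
Function('s')(D) = Add(D, Pow(D, 2)) (Function('s')(D) = Add(Pow(D, 2), D) = Add(D, Pow(D, 2)))
Function('a')(X, d) = Pow(Add(5, Mul(Add(X, Mul(2, d)), Add(1, X, Mul(2, d)))), Rational(1, 2)) (Function('a')(X, d) = Pow(Add(5, Mul(Add(Add(X, d), d), Add(1, Add(Add(X, d), d)))), Rational(1, 2)) = Pow(Add(5, Mul(Add(X, Mul(2, d)), Add(1, Add(X, Mul(2, d))))), Rational(1, 2)) = Pow(Add(5, Mul(Add(X, Mul(2, d)), Add(1, X, Mul(2, d)))), Rational(1, 2)))
Pow(Function('a')(83, 81), -1) = Pow(Pow(Add(5, Mul(Add(83, Mul(2, 81)), Add(1, 83, Mul(2, 81)))), Rational(1, 2)), -1) = Pow(Pow(Add(5, Mul(Add(83, 162), Add(1, 83, 162))), Rational(1, 2)), -1) = Pow(Pow(Add(5, Mul(245, 246)), Rational(1, 2)), -1) = Pow(Pow(Add(5, 60270), Rational(1, 2)), -1) = Pow(Pow(60275, Rational(1, 2)), -1) = Pow(Mul(5, Pow(2411, Rational(1, 2))), -1) = Mul(Rational(1, 12055), Pow(2411, Rational(1, 2)))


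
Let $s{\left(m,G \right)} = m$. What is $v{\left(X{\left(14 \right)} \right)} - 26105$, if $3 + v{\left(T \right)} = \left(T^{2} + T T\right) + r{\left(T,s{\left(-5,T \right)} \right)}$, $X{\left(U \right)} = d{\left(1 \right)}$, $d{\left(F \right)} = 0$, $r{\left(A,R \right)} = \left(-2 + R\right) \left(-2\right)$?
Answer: $-26094$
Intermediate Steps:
$r{\left(A,R \right)} = 4 - 2 R$
$X{\left(U \right)} = 0$
$v{\left(T \right)} = 11 + 2 T^{2}$ ($v{\left(T \right)} = -3 + \left(\left(T^{2} + T T\right) + \left(4 - -10\right)\right) = -3 + \left(\left(T^{2} + T^{2}\right) + \left(4 + 10\right)\right) = -3 + \left(2 T^{2} + 14\right) = -3 + \left(14 + 2 T^{2}\right) = 11 + 2 T^{2}$)
$v{\left(X{\left(14 \right)} \right)} - 26105 = \left(11 + 2 \cdot 0^{2}\right) - 26105 = \left(11 + 2 \cdot 0\right) - 26105 = \left(11 + 0\right) - 26105 = 11 - 26105 = -26094$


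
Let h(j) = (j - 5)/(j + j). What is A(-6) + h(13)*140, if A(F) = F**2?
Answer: 1028/13 ≈ 79.077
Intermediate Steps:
h(j) = (-5 + j)/(2*j) (h(j) = (-5 + j)/((2*j)) = (-5 + j)*(1/(2*j)) = (-5 + j)/(2*j))
A(-6) + h(13)*140 = (-6)**2 + ((1/2)*(-5 + 13)/13)*140 = 36 + ((1/2)*(1/13)*8)*140 = 36 + (4/13)*140 = 36 + 560/13 = 1028/13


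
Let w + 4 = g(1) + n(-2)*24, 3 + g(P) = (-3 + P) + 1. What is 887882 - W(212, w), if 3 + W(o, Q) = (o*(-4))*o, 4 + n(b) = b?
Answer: 1067661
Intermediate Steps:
n(b) = -4 + b
g(P) = -5 + P (g(P) = -3 + ((-3 + P) + 1) = -3 + (-2 + P) = -5 + P)
w = -152 (w = -4 + ((-5 + 1) + (-4 - 2)*24) = -4 + (-4 - 6*24) = -4 + (-4 - 144) = -4 - 148 = -152)
W(o, Q) = -3 - 4*o**2 (W(o, Q) = -3 + (o*(-4))*o = -3 + (-4*o)*o = -3 - 4*o**2)
887882 - W(212, w) = 887882 - (-3 - 4*212**2) = 887882 - (-3 - 4*44944) = 887882 - (-3 - 179776) = 887882 - 1*(-179779) = 887882 + 179779 = 1067661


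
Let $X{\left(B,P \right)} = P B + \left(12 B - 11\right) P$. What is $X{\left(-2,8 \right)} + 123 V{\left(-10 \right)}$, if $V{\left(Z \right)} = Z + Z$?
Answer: $-2756$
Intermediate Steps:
$X{\left(B,P \right)} = B P + P \left(-11 + 12 B\right)$ ($X{\left(B,P \right)} = B P + \left(-11 + 12 B\right) P = B P + P \left(-11 + 12 B\right)$)
$V{\left(Z \right)} = 2 Z$
$X{\left(-2,8 \right)} + 123 V{\left(-10 \right)} = 8 \left(-11 + 13 \left(-2\right)\right) + 123 \cdot 2 \left(-10\right) = 8 \left(-11 - 26\right) + 123 \left(-20\right) = 8 \left(-37\right) - 2460 = -296 - 2460 = -2756$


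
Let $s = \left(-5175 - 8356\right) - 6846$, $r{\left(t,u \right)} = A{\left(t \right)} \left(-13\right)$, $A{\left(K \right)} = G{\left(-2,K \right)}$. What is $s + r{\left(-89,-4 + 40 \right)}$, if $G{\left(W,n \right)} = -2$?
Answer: $-20351$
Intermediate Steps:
$A{\left(K \right)} = -2$
$r{\left(t,u \right)} = 26$ ($r{\left(t,u \right)} = \left(-2\right) \left(-13\right) = 26$)
$s = -20377$ ($s = -13531 - 6846 = -20377$)
$s + r{\left(-89,-4 + 40 \right)} = -20377 + 26 = -20351$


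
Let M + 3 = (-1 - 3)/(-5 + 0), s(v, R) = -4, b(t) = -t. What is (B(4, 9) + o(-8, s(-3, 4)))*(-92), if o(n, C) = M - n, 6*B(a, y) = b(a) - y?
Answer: -5014/15 ≈ -334.27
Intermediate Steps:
M = -11/5 (M = -3 + (-1 - 3)/(-5 + 0) = -3 - 4/(-5) = -3 - 4*(-⅕) = -3 + ⅘ = -11/5 ≈ -2.2000)
B(a, y) = -a/6 - y/6 (B(a, y) = (-a - y)/6 = -a/6 - y/6)
o(n, C) = -11/5 - n
(B(4, 9) + o(-8, s(-3, 4)))*(-92) = ((-⅙*4 - ⅙*9) + (-11/5 - 1*(-8)))*(-92) = ((-⅔ - 3/2) + (-11/5 + 8))*(-92) = (-13/6 + 29/5)*(-92) = (109/30)*(-92) = -5014/15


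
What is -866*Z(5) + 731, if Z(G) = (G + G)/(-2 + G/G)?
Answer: 9391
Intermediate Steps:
Z(G) = -2*G (Z(G) = (2*G)/(-2 + 1) = (2*G)/(-1) = (2*G)*(-1) = -2*G)
-866*Z(5) + 731 = -(-1732)*5 + 731 = -866*(-10) + 731 = 8660 + 731 = 9391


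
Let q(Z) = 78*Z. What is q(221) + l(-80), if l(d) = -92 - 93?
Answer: 17053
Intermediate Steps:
l(d) = -185
q(221) + l(-80) = 78*221 - 185 = 17238 - 185 = 17053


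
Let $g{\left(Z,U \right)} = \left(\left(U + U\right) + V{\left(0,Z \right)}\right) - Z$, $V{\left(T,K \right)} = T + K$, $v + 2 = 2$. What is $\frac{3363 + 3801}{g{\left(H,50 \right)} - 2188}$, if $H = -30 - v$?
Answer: $- \frac{199}{58} \approx -3.431$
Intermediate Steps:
$v = 0$ ($v = -2 + 2 = 0$)
$V{\left(T,K \right)} = K + T$
$H = -30$ ($H = -30 - 0 = -30 + 0 = -30$)
$g{\left(Z,U \right)} = 2 U$ ($g{\left(Z,U \right)} = \left(\left(U + U\right) + \left(Z + 0\right)\right) - Z = \left(2 U + Z\right) - Z = \left(Z + 2 U\right) - Z = 2 U$)
$\frac{3363 + 3801}{g{\left(H,50 \right)} - 2188} = \frac{3363 + 3801}{2 \cdot 50 - 2188} = \frac{7164}{100 - 2188} = \frac{7164}{-2088} = 7164 \left(- \frac{1}{2088}\right) = - \frac{199}{58}$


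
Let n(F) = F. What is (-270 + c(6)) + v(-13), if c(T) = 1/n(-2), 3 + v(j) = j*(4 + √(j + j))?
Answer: -651/2 - 13*I*√26 ≈ -325.5 - 66.287*I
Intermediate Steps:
v(j) = -3 + j*(4 + √2*√j) (v(j) = -3 + j*(4 + √(j + j)) = -3 + j*(4 + √(2*j)) = -3 + j*(4 + √2*√j))
c(T) = -½ (c(T) = 1/(-2) = -½)
(-270 + c(6)) + v(-13) = (-270 - ½) + (-3 + 4*(-13) + √2*(-13)^(3/2)) = -541/2 + (-3 - 52 + √2*(-13*I*√13)) = -541/2 + (-3 - 52 - 13*I*√26) = -541/2 + (-55 - 13*I*√26) = -651/2 - 13*I*√26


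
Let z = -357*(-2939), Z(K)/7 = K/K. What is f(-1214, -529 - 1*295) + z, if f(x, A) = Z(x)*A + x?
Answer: 1042241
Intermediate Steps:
Z(K) = 7 (Z(K) = 7*(K/K) = 7*1 = 7)
f(x, A) = x + 7*A (f(x, A) = 7*A + x = x + 7*A)
z = 1049223
f(-1214, -529 - 1*295) + z = (-1214 + 7*(-529 - 1*295)) + 1049223 = (-1214 + 7*(-529 - 295)) + 1049223 = (-1214 + 7*(-824)) + 1049223 = (-1214 - 5768) + 1049223 = -6982 + 1049223 = 1042241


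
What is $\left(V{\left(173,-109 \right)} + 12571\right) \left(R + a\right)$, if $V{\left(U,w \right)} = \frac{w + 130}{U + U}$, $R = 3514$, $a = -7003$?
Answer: $- \frac{15175709043}{346} \approx -4.386 \cdot 10^{7}$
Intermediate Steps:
$V{\left(U,w \right)} = \frac{130 + w}{2 U}$
$\left(V{\left(173,-109 \right)} + 12571\right) \left(R + a\right) = \left(\frac{130 - 109}{2 \cdot 173} + 12571\right) \left(3514 - 7003\right) = \left(\frac{1}{2} \cdot \frac{1}{173} \cdot 21 + 12571\right) \left(-3489\right) = \left(\frac{21}{346} + 12571\right) \left(-3489\right) = \frac{4349587}{346} \left(-3489\right) = - \frac{15175709043}{346}$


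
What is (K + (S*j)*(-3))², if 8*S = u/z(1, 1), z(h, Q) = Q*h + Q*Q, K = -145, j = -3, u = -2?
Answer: 1366561/64 ≈ 21353.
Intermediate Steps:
z(h, Q) = Q² + Q*h (z(h, Q) = Q*h + Q² = Q² + Q*h)
S = -⅛ (S = (-2/(1 + 1))/8 = (-2/(1*2))/8 = (-2/2)/8 = (-2*½)/8 = (⅛)*(-1) = -⅛ ≈ -0.12500)
(K + (S*j)*(-3))² = (-145 - ⅛*(-3)*(-3))² = (-145 + (3/8)*(-3))² = (-145 - 9/8)² = (-1169/8)² = 1366561/64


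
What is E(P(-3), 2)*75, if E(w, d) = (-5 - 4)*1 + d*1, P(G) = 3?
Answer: -525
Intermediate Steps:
E(w, d) = -9 + d (E(w, d) = -9*1 + d = -9 + d)
E(P(-3), 2)*75 = (-9 + 2)*75 = -7*75 = -525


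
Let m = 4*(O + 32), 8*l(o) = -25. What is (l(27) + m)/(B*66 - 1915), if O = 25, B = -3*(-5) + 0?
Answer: -1799/7400 ≈ -0.24311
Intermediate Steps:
l(o) = -25/8 (l(o) = (⅛)*(-25) = -25/8)
B = 15 (B = 15 + 0 = 15)
m = 228 (m = 4*(25 + 32) = 4*57 = 228)
(l(27) + m)/(B*66 - 1915) = (-25/8 + 228)/(15*66 - 1915) = 1799/(8*(990 - 1915)) = (1799/8)/(-925) = (1799/8)*(-1/925) = -1799/7400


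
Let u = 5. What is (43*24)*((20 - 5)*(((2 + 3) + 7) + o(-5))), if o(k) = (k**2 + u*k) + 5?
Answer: 263160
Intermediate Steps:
o(k) = 5 + k**2 + 5*k (o(k) = (k**2 + 5*k) + 5 = 5 + k**2 + 5*k)
(43*24)*((20 - 5)*(((2 + 3) + 7) + o(-5))) = (43*24)*((20 - 5)*(((2 + 3) + 7) + (5 + (-5)**2 + 5*(-5)))) = 1032*(15*((5 + 7) + (5 + 25 - 25))) = 1032*(15*(12 + 5)) = 1032*(15*17) = 1032*255 = 263160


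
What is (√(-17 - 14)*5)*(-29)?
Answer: -145*I*√31 ≈ -807.33*I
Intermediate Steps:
(√(-17 - 14)*5)*(-29) = (√(-31)*5)*(-29) = ((I*√31)*5)*(-29) = (5*I*√31)*(-29) = -145*I*√31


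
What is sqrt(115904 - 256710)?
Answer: I*sqrt(140806) ≈ 375.24*I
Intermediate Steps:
sqrt(115904 - 256710) = sqrt(-140806) = I*sqrt(140806)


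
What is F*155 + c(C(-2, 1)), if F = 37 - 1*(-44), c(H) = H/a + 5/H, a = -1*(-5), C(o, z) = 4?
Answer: 251141/20 ≈ 12557.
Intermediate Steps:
a = 5
c(H) = 5/H + H/5 (c(H) = H/5 + 5/H = 5/H + H/5)
F = 81 (F = 37 + 44 = 81)
F*155 + c(C(-2, 1)) = 81*155 + (5/4 + (⅕)*4) = 12555 + (5*(¼) + ⅘) = 12555 + (5/4 + ⅘) = 12555 + 41/20 = 251141/20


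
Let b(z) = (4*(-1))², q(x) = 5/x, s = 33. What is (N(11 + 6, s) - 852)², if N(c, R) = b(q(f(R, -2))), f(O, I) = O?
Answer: 698896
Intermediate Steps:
b(z) = 16 (b(z) = (-4)² = 16)
N(c, R) = 16
(N(11 + 6, s) - 852)² = (16 - 852)² = (-836)² = 698896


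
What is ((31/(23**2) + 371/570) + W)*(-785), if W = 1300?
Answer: -61575859853/60306 ≈ -1.0211e+6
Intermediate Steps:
((31/(23**2) + 371/570) + W)*(-785) = ((31/(23**2) + 371/570) + 1300)*(-785) = ((31/529 + 371*(1/570)) + 1300)*(-785) = ((31*(1/529) + 371/570) + 1300)*(-785) = ((31/529 + 371/570) + 1300)*(-785) = (213929/301530 + 1300)*(-785) = (392202929/301530)*(-785) = -61575859853/60306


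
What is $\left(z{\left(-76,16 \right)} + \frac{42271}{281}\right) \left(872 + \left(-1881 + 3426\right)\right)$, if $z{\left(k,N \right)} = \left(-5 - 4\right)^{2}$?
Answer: $\frac{157182344}{281} \approx 5.5937 \cdot 10^{5}$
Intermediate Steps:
$z{\left(k,N \right)} = 81$ ($z{\left(k,N \right)} = \left(-9\right)^{2} = 81$)
$\left(z{\left(-76,16 \right)} + \frac{42271}{281}\right) \left(872 + \left(-1881 + 3426\right)\right) = \left(81 + \frac{42271}{281}\right) \left(872 + \left(-1881 + 3426\right)\right) = \left(81 + 42271 \cdot \frac{1}{281}\right) \left(872 + 1545\right) = \left(81 + \frac{42271}{281}\right) 2417 = \frac{65032}{281} \cdot 2417 = \frac{157182344}{281}$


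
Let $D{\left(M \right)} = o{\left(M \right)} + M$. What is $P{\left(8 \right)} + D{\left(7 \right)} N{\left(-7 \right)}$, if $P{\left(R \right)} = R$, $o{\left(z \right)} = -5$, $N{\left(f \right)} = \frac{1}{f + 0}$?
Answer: $\frac{54}{7} \approx 7.7143$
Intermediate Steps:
$N{\left(f \right)} = \frac{1}{f}$
$D{\left(M \right)} = -5 + M$
$P{\left(8 \right)} + D{\left(7 \right)} N{\left(-7 \right)} = 8 + \frac{-5 + 7}{-7} = 8 + 2 \left(- \frac{1}{7}\right) = 8 - \frac{2}{7} = \frac{54}{7}$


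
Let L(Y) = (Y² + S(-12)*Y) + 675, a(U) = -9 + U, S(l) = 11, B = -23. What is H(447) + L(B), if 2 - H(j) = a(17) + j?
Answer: 498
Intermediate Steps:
L(Y) = 675 + Y² + 11*Y (L(Y) = (Y² + 11*Y) + 675 = 675 + Y² + 11*Y)
H(j) = -6 - j (H(j) = 2 - ((-9 + 17) + j) = 2 - (8 + j) = 2 + (-8 - j) = -6 - j)
H(447) + L(B) = (-6 - 1*447) + (675 + (-23)² + 11*(-23)) = (-6 - 447) + (675 + 529 - 253) = -453 + 951 = 498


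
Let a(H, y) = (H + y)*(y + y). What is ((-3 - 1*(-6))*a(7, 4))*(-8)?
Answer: -2112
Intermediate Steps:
a(H, y) = 2*y*(H + y) (a(H, y) = (H + y)*(2*y) = 2*y*(H + y))
((-3 - 1*(-6))*a(7, 4))*(-8) = ((-3 - 1*(-6))*(2*4*(7 + 4)))*(-8) = ((-3 + 6)*(2*4*11))*(-8) = (3*88)*(-8) = 264*(-8) = -2112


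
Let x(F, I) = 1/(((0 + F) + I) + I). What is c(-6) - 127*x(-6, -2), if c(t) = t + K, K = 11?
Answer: 177/10 ≈ 17.700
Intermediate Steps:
x(F, I) = 1/(F + 2*I) (x(F, I) = 1/((F + I) + I) = 1/(F + 2*I))
c(t) = 11 + t (c(t) = t + 11 = 11 + t)
c(-6) - 127*x(-6, -2) = (11 - 6) - 127/(-6 + 2*(-2)) = 5 - 127/(-6 - 4) = 5 - 127/(-10) = 5 - 127*(-⅒) = 5 + 127/10 = 177/10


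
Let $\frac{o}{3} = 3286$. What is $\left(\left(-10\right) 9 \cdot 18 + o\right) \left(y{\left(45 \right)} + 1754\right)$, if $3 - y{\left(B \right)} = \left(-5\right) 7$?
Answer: $14762496$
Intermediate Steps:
$y{\left(B \right)} = 38$ ($y{\left(B \right)} = 3 - \left(-5\right) 7 = 3 - -35 = 3 + 35 = 38$)
$o = 9858$ ($o = 3 \cdot 3286 = 9858$)
$\left(\left(-10\right) 9 \cdot 18 + o\right) \left(y{\left(45 \right)} + 1754\right) = \left(\left(-10\right) 9 \cdot 18 + 9858\right) \left(38 + 1754\right) = \left(\left(-90\right) 18 + 9858\right) 1792 = \left(-1620 + 9858\right) 1792 = 8238 \cdot 1792 = 14762496$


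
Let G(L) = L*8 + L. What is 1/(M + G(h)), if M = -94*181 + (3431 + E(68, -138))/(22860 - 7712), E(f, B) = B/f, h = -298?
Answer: -73576/1449136241 ≈ -5.0772e-5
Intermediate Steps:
G(L) = 9*L (G(L) = 8*L + L = 9*L)
M = -1251805409/73576 (M = -94*181 + (3431 - 138/68)/(22860 - 7712) = -17014 + (3431 - 138*1/68)/15148 = -17014 + (3431 - 69/34)*(1/15148) = -17014 + (116585/34)*(1/15148) = -17014 + 16655/73576 = -1251805409/73576 ≈ -17014.)
1/(M + G(h)) = 1/(-1251805409/73576 + 9*(-298)) = 1/(-1251805409/73576 - 2682) = 1/(-1449136241/73576) = -73576/1449136241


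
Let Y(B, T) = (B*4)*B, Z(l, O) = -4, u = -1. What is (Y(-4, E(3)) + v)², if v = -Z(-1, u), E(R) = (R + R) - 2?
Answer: 4624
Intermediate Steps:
E(R) = -2 + 2*R (E(R) = 2*R - 2 = -2 + 2*R)
Y(B, T) = 4*B² (Y(B, T) = (4*B)*B = 4*B²)
v = 4 (v = -1*(-4) = 4)
(Y(-4, E(3)) + v)² = (4*(-4)² + 4)² = (4*16 + 4)² = (64 + 4)² = 68² = 4624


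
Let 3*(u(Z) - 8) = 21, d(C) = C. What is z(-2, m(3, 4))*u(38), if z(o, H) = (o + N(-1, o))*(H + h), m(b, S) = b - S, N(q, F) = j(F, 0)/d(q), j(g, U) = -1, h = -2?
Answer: 45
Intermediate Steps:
N(q, F) = -1/q
u(Z) = 15 (u(Z) = 8 + (1/3)*21 = 8 + 7 = 15)
z(o, H) = (1 + o)*(-2 + H) (z(o, H) = (o - 1/(-1))*(H - 2) = (o - 1*(-1))*(-2 + H) = (o + 1)*(-2 + H) = (1 + o)*(-2 + H))
z(-2, m(3, 4))*u(38) = (-2 + (3 - 1*4) - 2*(-2) + (3 - 1*4)*(-2))*15 = (-2 + (3 - 4) + 4 + (3 - 4)*(-2))*15 = (-2 - 1 + 4 - 1*(-2))*15 = (-2 - 1 + 4 + 2)*15 = 3*15 = 45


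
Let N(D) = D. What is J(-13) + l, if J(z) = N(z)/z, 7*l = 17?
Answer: 24/7 ≈ 3.4286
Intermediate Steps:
l = 17/7 (l = (⅐)*17 = 17/7 ≈ 2.4286)
J(z) = 1 (J(z) = z/z = 1)
J(-13) + l = 1 + 17/7 = 24/7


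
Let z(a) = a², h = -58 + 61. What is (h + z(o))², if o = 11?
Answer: 15376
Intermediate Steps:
h = 3
(h + z(o))² = (3 + 11²)² = (3 + 121)² = 124² = 15376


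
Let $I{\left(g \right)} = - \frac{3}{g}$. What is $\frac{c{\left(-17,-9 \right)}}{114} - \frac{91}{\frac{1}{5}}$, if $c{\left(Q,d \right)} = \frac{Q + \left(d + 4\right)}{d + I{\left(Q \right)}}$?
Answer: $- \frac{3890063}{8550} \approx -454.98$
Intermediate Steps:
$c{\left(Q,d \right)} = \frac{4 + Q + d}{d - \frac{3}{Q}}$ ($c{\left(Q,d \right)} = \frac{Q + \left(d + 4\right)}{d - \frac{3}{Q}} = \frac{Q + \left(4 + d\right)}{d - \frac{3}{Q}} = \frac{4 + Q + d}{d - \frac{3}{Q}}$)
$\frac{c{\left(-17,-9 \right)}}{114} - \frac{91}{\frac{1}{5}} = \frac{\left(-17\right) \frac{1}{-3 - -153} \left(4 - 17 - 9\right)}{114} - \frac{91}{\frac{1}{5}} = \left(-17\right) \frac{1}{-3 + 153} \left(-22\right) \frac{1}{114} - 91 \frac{1}{\frac{1}{5}} = \left(-17\right) \frac{1}{150} \left(-22\right) \frac{1}{114} - 455 = \frac{187}{75} \cdot \frac{1}{114} - 455 = \frac{187}{8550} - 455 = - \frac{3890063}{8550}$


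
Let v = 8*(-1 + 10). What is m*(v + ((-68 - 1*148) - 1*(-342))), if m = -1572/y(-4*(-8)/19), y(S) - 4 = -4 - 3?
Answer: 103752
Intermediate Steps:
v = 72 (v = 8*9 = 72)
y(S) = -3 (y(S) = 4 + (-4 - 3) = 4 - 7 = -3)
m = 524 (m = -1572/(-3) = -1572*(-⅓) = 524)
m*(v + ((-68 - 1*148) - 1*(-342))) = 524*(72 + ((-68 - 1*148) - 1*(-342))) = 524*(72 + ((-68 - 148) + 342)) = 524*(72 + (-216 + 342)) = 524*(72 + 126) = 524*198 = 103752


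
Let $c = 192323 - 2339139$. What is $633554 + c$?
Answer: $-1513262$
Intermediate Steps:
$c = -2146816$ ($c = 192323 - 2339139 = -2146816$)
$633554 + c = 633554 - 2146816 = -1513262$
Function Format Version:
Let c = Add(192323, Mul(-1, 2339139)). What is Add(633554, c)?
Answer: -1513262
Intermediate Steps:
c = -2146816 (c = Add(192323, -2339139) = -2146816)
Add(633554, c) = Add(633554, -2146816) = -1513262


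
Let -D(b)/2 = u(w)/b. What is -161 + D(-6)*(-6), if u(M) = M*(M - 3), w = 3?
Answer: -161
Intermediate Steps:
u(M) = M*(-3 + M)
D(b) = 0 (D(b) = -2*3*(-3 + 3)/b = -2*3*0/b = -0/b = -2*0 = 0)
-161 + D(-6)*(-6) = -161 + 0*(-6) = -161 + 0 = -161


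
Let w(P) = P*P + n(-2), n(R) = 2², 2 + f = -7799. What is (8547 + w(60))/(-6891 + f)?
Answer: -12151/14692 ≈ -0.82705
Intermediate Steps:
f = -7801 (f = -2 - 7799 = -7801)
n(R) = 4
w(P) = 4 + P² (w(P) = P*P + 4 = P² + 4 = 4 + P²)
(8547 + w(60))/(-6891 + f) = (8547 + (4 + 60²))/(-6891 - 7801) = (8547 + (4 + 3600))/(-14692) = (8547 + 3604)*(-1/14692) = 12151*(-1/14692) = -12151/14692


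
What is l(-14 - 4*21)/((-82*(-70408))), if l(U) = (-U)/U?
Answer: -1/5773456 ≈ -1.7321e-7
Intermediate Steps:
l(U) = -1
l(-14 - 4*21)/((-82*(-70408))) = -1/((-82*(-70408))) = -1/5773456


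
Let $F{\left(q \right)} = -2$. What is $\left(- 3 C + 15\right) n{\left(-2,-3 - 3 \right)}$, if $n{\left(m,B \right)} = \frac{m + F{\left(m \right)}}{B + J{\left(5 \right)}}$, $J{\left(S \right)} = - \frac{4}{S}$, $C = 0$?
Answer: $\frac{150}{17} \approx 8.8235$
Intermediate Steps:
$n{\left(m,B \right)} = \frac{-2 + m}{- \frac{4}{5} + B}$ ($n{\left(m,B \right)} = \frac{m - 2}{B - \frac{4}{5}} = \frac{-2 + m}{B - \frac{4}{5}} = \frac{-2 + m}{- \frac{4}{5} + B}$)
$\left(- 3 C + 15\right) n{\left(-2,-3 - 3 \right)} = \left(\left(-3\right) 0 + 15\right) \frac{5 \left(-2 - 2\right)}{-4 + 5 \left(-3 - 3\right)} = \left(0 + 15\right) 5 \frac{1}{-4 + 5 \left(-6\right)} \left(-4\right) = 15 \cdot 5 \frac{1}{-4 - 30} \left(-4\right) = 15 \cdot 5 \frac{1}{-34} \left(-4\right) = 15 \cdot 5 \left(- \frac{1}{34}\right) \left(-4\right) = 15 \cdot \frac{10}{17} = \frac{150}{17}$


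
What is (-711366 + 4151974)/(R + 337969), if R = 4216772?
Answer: 3440608/4554741 ≈ 0.75539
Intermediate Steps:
(-711366 + 4151974)/(R + 337969) = (-711366 + 4151974)/(4216772 + 337969) = 3440608/4554741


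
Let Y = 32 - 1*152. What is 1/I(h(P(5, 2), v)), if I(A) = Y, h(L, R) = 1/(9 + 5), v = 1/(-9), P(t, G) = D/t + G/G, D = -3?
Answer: -1/120 ≈ -0.0083333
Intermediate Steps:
P(t, G) = 1 - 3/t (P(t, G) = -3/t + G/G = -3/t + 1 = 1 - 3/t)
v = -1/9 ≈ -0.11111
h(L, R) = 1/14
Y = -120 (Y = 32 - 152 = -120)
I(A) = -120
1/I(h(P(5, 2), v)) = 1/(-120) = -1/120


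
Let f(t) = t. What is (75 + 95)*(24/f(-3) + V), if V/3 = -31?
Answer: -17170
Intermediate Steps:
V = -93 (V = 3*(-31) = -93)
(75 + 95)*(24/f(-3) + V) = (75 + 95)*(24/(-3) - 93) = 170*(24*(-⅓) - 93) = 170*(-8 - 93) = 170*(-101) = -17170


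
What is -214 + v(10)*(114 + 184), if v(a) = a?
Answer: 2766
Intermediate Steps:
-214 + v(10)*(114 + 184) = -214 + 10*(114 + 184) = -214 + 10*298 = -214 + 2980 = 2766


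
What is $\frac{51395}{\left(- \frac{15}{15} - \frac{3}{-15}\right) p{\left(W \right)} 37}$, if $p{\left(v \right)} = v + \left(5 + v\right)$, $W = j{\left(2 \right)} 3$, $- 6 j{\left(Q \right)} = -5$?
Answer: $- \frac{51395}{296} \approx -173.63$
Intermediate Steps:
$j{\left(Q \right)} = \frac{5}{6}$ ($j{\left(Q \right)} = \left(- \frac{1}{6}\right) \left(-5\right) = \frac{5}{6}$)
$W = \frac{5}{2}$ ($W = \frac{5}{6} \cdot 3 = \frac{5}{2} \approx 2.5$)
$p{\left(v \right)} = 5 + 2 v$
$\frac{51395}{\left(- \frac{15}{15} - \frac{3}{-15}\right) p{\left(W \right)} 37} = \frac{51395}{\left(- \frac{15}{15} - \frac{3}{-15}\right) \left(5 + 2 \cdot \frac{5}{2}\right) 37} = \frac{51395}{\left(\left(-15\right) \frac{1}{15} - - \frac{1}{5}\right) \left(5 + 5\right) 37} = \frac{51395}{\left(-1 + \frac{1}{5}\right) 10 \cdot 37} = \frac{51395}{\left(- \frac{4}{5}\right) 10 \cdot 37} = \frac{51395}{\left(-8\right) 37} = \frac{51395}{-296} = 51395 \left(- \frac{1}{296}\right) = - \frac{51395}{296}$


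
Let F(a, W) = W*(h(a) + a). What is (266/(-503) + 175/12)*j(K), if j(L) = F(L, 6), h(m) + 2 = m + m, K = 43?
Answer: 10773791/1006 ≈ 10710.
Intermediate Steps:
h(m) = -2 + 2*m (h(m) = -2 + (m + m) = -2 + 2*m)
F(a, W) = W*(-2 + 3*a) (F(a, W) = W*((-2 + 2*a) + a) = W*(-2 + 3*a))
j(L) = -12 + 18*L (j(L) = 6*(-2 + 3*L) = -12 + 18*L)
(266/(-503) + 175/12)*j(K) = (266/(-503) + 175/12)*(-12 + 18*43) = (266*(-1/503) + 175*(1/12))*(-12 + 774) = (-266/503 + 175/12)*762 = (84833/6036)*762 = 10773791/1006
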